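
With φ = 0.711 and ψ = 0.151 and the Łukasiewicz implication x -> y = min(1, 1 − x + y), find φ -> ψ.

0.440

φ -> ψ = min(1, 1 − 0.711 + 0.151) = min(1, 0.440) = 0.440
For comparison, the Gödel implication (1 if x ≤ y else y) would give 0.151.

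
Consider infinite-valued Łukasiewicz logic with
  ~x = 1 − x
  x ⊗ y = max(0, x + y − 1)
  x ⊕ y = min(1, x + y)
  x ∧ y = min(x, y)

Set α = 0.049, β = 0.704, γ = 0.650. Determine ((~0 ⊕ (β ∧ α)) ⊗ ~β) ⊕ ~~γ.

0.946

~0 = 1 − 0.000 = 1.000
β ∧ α = min(0.704, 0.049) = 0.049
~0 ⊕ (β ∧ α) = min(1, 1.000 + 0.049) = min(1, 1.049) = 1.000
~β = 1 − 0.704 = 0.296
(~0 ⊕ (β ∧ α)) ⊗ ~β = max(0, 1.000 + 0.296 − 1) = max(0, 0.296) = 0.296
~γ = 1 − 0.650 = 0.350
~~γ = 1 − 0.350 = 0.650
((~0 ⊕ (β ∧ α)) ⊗ ~β) ⊕ ~~γ = min(1, 0.296 + 0.650) = min(1, 0.946) = 0.946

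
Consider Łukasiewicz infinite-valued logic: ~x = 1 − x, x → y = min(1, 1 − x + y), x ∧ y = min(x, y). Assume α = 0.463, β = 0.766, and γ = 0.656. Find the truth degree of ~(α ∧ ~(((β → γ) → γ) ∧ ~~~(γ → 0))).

0.656

β → γ = min(1, 1 − 0.766 + 0.656) = min(1, 0.890) = 0.890
(β → γ) → γ = min(1, 1 − 0.890 + 0.656) = min(1, 0.766) = 0.766
γ → 0 = min(1, 1 − 0.656 + 0.000) = min(1, 0.344) = 0.344
~(γ → 0) = 1 − 0.344 = 0.656
~~(γ → 0) = 1 − 0.656 = 0.344
~~~(γ → 0) = 1 − 0.344 = 0.656
((β → γ) → γ) ∧ ~~~(γ → 0) = min(0.766, 0.656) = 0.656
~(((β → γ) → γ) ∧ ~~~(γ → 0)) = 1 − 0.656 = 0.344
α ∧ ~(((β → γ) → γ) ∧ ~~~(γ → 0)) = min(0.463, 0.344) = 0.344
~(α ∧ ~(((β → γ) → γ) ∧ ~~~(γ → 0))) = 1 − 0.344 = 0.656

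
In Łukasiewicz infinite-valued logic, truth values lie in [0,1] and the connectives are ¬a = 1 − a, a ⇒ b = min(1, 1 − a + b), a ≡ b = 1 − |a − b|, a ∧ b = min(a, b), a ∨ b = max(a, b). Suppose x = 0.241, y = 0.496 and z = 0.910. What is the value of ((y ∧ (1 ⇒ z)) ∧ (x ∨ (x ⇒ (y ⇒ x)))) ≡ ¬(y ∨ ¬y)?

1 ⇒ z = min(1, 1 − 1.000 + 0.910) = min(1, 0.910) = 0.910
y ∧ (1 ⇒ z) = min(0.496, 0.910) = 0.496
y ⇒ x = min(1, 1 − 0.496 + 0.241) = min(1, 0.745) = 0.745
x ⇒ (y ⇒ x) = min(1, 1 − 0.241 + 0.745) = min(1, 1.504) = 1.000
x ∨ (x ⇒ (y ⇒ x)) = max(0.241, 1.000) = 1.000
(y ∧ (1 ⇒ z)) ∧ (x ∨ (x ⇒ (y ⇒ x))) = min(0.496, 1.000) = 0.496
¬y = 1 − 0.496 = 0.504
y ∨ ¬y = max(0.496, 0.504) = 0.504
¬(y ∨ ¬y) = 1 − 0.504 = 0.496
((y ∧ (1 ⇒ z)) ∧ (x ∨ (x ⇒ (y ⇒ x)))) ≡ ¬(y ∨ ¬y) = 1 − |0.496 − 0.496| = 1 − 0.000 = 1.000

1.000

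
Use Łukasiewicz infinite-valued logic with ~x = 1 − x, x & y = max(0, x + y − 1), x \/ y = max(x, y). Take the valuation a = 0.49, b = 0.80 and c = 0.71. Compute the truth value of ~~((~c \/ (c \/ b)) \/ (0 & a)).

0.80

~c = 1 − 0.71 = 0.29
c \/ b = max(0.71, 0.80) = 0.80
~c \/ (c \/ b) = max(0.29, 0.80) = 0.80
0 & a = max(0, 0.00 + 0.49 − 1) = max(0, -0.51) = 0.00
(~c \/ (c \/ b)) \/ (0 & a) = max(0.80, 0.00) = 0.80
~((~c \/ (c \/ b)) \/ (0 & a)) = 1 − 0.80 = 0.20
~~((~c \/ (c \/ b)) \/ (0 & a)) = 1 − 0.20 = 0.80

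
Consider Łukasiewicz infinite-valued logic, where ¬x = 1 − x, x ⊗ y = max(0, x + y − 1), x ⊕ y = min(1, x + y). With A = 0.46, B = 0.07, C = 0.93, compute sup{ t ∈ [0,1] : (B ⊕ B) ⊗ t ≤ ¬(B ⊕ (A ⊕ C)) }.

0.86

B ⊕ B = min(1, 0.07 + 0.07) = min(1, 0.14) = 0.14
So the left factor is B ⊕ B = 0.14.
A ⊕ C = min(1, 0.46 + 0.93) = min(1, 1.39) = 1.00
B ⊕ (A ⊕ C) = min(1, 0.07 + 1.00) = min(1, 1.07) = 1.00
¬(B ⊕ (A ⊕ C)) = 1 − 1.00 = 0.00
So the right-hand bound is ¬(B ⊕ (A ⊕ C)) = 0.00.
The residuum of the Łukasiewicz t-norm gives the supremum: min(1, 1 − 0.14 + 0.00).
1 − 0.14 + 0.00 = 0.86, so t = min(1, 0.86) = 0.86.
Check: 0.14 ⊗ 0.86 = max(0, 0.00) = 0.00 ≤ 0.00.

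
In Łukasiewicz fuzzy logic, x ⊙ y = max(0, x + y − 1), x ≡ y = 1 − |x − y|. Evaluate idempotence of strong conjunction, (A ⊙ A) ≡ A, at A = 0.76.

0.76

A ⊙ A = max(0, 0.76 + 0.76 − 1) = max(0, 0.52) = 0.52
(A ⊙ A) ≡ A = 1 − |0.52 − 0.76| = 1 − 0.24 = 0.76
(The value 0.76 < 1 shows this instance is not satisfied; fails in Ł∞ since a ⊗ a = max(0, 2a−1) ≠ a in general.)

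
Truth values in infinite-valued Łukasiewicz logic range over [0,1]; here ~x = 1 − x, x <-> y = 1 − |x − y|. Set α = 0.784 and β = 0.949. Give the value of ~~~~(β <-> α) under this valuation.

0.835

β <-> α = 1 − |0.949 − 0.784| = 1 − 0.165 = 0.835
~(β <-> α) = 1 − 0.835 = 0.165
~~(β <-> α) = 1 − 0.165 = 0.835
~~~(β <-> α) = 1 − 0.835 = 0.165
~~~~(β <-> α) = 1 − 0.165 = 0.835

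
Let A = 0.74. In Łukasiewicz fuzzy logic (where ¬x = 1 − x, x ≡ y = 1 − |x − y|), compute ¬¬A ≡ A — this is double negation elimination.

1.00

¬A = 1 − 0.74 = 0.26
¬¬A = 1 − 0.26 = 0.74
¬¬A ≡ A = 1 − |0.74 − 0.74| = 1 − 0.00 = 1.00
(As expected: always 1 in Ł∞ since negation is involutive.)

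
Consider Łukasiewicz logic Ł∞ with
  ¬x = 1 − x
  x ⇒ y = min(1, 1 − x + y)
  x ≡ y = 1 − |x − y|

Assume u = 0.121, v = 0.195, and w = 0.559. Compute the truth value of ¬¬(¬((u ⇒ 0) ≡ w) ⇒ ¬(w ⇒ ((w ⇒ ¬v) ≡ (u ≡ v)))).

u ⇒ 0 = min(1, 1 − 0.121 + 0.000) = min(1, 0.879) = 0.879
(u ⇒ 0) ≡ w = 1 − |0.879 − 0.559| = 1 − 0.320 = 0.680
¬((u ⇒ 0) ≡ w) = 1 − 0.680 = 0.320
¬v = 1 − 0.195 = 0.805
w ⇒ ¬v = min(1, 1 − 0.559 + 0.805) = min(1, 1.246) = 1.000
u ≡ v = 1 − |0.121 − 0.195| = 1 − 0.074 = 0.926
(w ⇒ ¬v) ≡ (u ≡ v) = 1 − |1.000 − 0.926| = 1 − 0.074 = 0.926
w ⇒ ((w ⇒ ¬v) ≡ (u ≡ v)) = min(1, 1 − 0.559 + 0.926) = min(1, 1.367) = 1.000
¬(w ⇒ ((w ⇒ ¬v) ≡ (u ≡ v))) = 1 − 1.000 = 0.000
¬((u ⇒ 0) ≡ w) ⇒ ¬(w ⇒ ((w ⇒ ¬v) ≡ (u ≡ v))) = min(1, 1 − 0.320 + 0.000) = min(1, 0.680) = 0.680
¬(¬((u ⇒ 0) ≡ w) ⇒ ¬(w ⇒ ((w ⇒ ¬v) ≡ (u ≡ v)))) = 1 − 0.680 = 0.320
¬¬(¬((u ⇒ 0) ≡ w) ⇒ ¬(w ⇒ ((w ⇒ ¬v) ≡ (u ≡ v)))) = 1 − 0.320 = 0.680

0.680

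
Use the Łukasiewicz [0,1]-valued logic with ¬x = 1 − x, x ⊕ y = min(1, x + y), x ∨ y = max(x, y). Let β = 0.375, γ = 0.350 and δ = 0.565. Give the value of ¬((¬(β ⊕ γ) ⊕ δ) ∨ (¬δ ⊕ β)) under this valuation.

β ⊕ γ = min(1, 0.375 + 0.350) = min(1, 0.725) = 0.725
¬(β ⊕ γ) = 1 − 0.725 = 0.275
¬(β ⊕ γ) ⊕ δ = min(1, 0.275 + 0.565) = min(1, 0.840) = 0.840
¬δ = 1 − 0.565 = 0.435
¬δ ⊕ β = min(1, 0.435 + 0.375) = min(1, 0.810) = 0.810
(¬(β ⊕ γ) ⊕ δ) ∨ (¬δ ⊕ β) = max(0.840, 0.810) = 0.840
¬((¬(β ⊕ γ) ⊕ δ) ∨ (¬δ ⊕ β)) = 1 − 0.840 = 0.160

0.160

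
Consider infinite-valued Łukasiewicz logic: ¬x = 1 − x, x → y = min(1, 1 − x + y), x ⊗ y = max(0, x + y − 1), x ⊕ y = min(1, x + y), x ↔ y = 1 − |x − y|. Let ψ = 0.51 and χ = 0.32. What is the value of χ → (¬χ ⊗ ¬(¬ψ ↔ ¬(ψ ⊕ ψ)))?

0.85

¬χ = 1 − 0.32 = 0.68
¬ψ = 1 − 0.51 = 0.49
ψ ⊕ ψ = min(1, 0.51 + 0.51) = min(1, 1.02) = 1.00
¬(ψ ⊕ ψ) = 1 − 1.00 = 0.00
¬ψ ↔ ¬(ψ ⊕ ψ) = 1 − |0.49 − 0.00| = 1 − 0.49 = 0.51
¬(¬ψ ↔ ¬(ψ ⊕ ψ)) = 1 − 0.51 = 0.49
¬χ ⊗ ¬(¬ψ ↔ ¬(ψ ⊕ ψ)) = max(0, 0.68 + 0.49 − 1) = max(0, 0.17) = 0.17
χ → (¬χ ⊗ ¬(¬ψ ↔ ¬(ψ ⊕ ψ))) = min(1, 1 − 0.32 + 0.17) = min(1, 0.85) = 0.85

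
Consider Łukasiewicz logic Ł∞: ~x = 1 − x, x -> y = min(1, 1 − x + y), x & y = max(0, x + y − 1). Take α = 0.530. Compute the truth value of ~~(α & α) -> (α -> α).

α & α = max(0, 0.530 + 0.530 − 1) = max(0, 0.060) = 0.060
~(α & α) = 1 − 0.060 = 0.940
~~(α & α) = 1 − 0.940 = 0.060
α -> α = min(1, 1 − 0.530 + 0.530) = min(1, 1.000) = 1.000
~~(α & α) -> (α -> α) = min(1, 1 − 0.060 + 1.000) = min(1, 1.940) = 1.000

1.000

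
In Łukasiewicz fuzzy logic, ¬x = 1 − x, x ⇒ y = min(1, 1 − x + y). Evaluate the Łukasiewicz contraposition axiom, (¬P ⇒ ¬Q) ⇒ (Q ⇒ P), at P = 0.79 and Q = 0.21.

¬P = 1 − 0.79 = 0.21
¬Q = 1 − 0.21 = 0.79
¬P ⇒ ¬Q = min(1, 1 − 0.21 + 0.79) = min(1, 1.58) = 1.00
Q ⇒ P = min(1, 1 − 0.21 + 0.79) = min(1, 1.58) = 1.00
(¬P ⇒ ¬Q) ⇒ (Q ⇒ P) = min(1, 1 − 1.00 + 1.00) = min(1, 1.00) = 1.00
(As expected: an axiom of Ł∞, always 1.)

1.00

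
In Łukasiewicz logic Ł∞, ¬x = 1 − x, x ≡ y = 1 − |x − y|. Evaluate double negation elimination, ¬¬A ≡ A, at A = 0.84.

¬A = 1 − 0.84 = 0.16
¬¬A = 1 − 0.16 = 0.84
¬¬A ≡ A = 1 − |0.84 − 0.84| = 1 − 0.00 = 1.00
(As expected: always 1 in Ł∞ since negation is involutive.)

1.00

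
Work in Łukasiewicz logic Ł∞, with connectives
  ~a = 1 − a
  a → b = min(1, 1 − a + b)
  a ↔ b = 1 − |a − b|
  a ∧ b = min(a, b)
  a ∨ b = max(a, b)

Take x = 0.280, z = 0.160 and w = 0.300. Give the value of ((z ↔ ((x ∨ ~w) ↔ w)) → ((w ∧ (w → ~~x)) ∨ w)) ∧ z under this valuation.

0.160

~w = 1 − 0.300 = 0.700
x ∨ ~w = max(0.280, 0.700) = 0.700
(x ∨ ~w) ↔ w = 1 − |0.700 − 0.300| = 1 − 0.400 = 0.600
z ↔ ((x ∨ ~w) ↔ w) = 1 − |0.160 − 0.600| = 1 − 0.440 = 0.560
~x = 1 − 0.280 = 0.720
~~x = 1 − 0.720 = 0.280
w → ~~x = min(1, 1 − 0.300 + 0.280) = min(1, 0.980) = 0.980
w ∧ (w → ~~x) = min(0.300, 0.980) = 0.300
(w ∧ (w → ~~x)) ∨ w = max(0.300, 0.300) = 0.300
(z ↔ ((x ∨ ~w) ↔ w)) → ((w ∧ (w → ~~x)) ∨ w) = min(1, 1 − 0.560 + 0.300) = min(1, 0.740) = 0.740
((z ↔ ((x ∨ ~w) ↔ w)) → ((w ∧ (w → ~~x)) ∨ w)) ∧ z = min(0.740, 0.160) = 0.160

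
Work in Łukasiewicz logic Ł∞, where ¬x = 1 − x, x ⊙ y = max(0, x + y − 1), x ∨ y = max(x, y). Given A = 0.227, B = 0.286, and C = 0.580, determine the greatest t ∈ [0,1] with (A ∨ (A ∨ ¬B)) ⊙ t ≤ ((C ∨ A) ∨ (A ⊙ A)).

¬B = 1 − 0.286 = 0.714
A ∨ ¬B = max(0.227, 0.714) = 0.714
A ∨ (A ∨ ¬B) = max(0.227, 0.714) = 0.714
So the left factor is A ∨ (A ∨ ¬B) = 0.714.
C ∨ A = max(0.580, 0.227) = 0.580
A ⊙ A = max(0, 0.227 + 0.227 − 1) = max(0, -0.546) = 0.000
(C ∨ A) ∨ (A ⊙ A) = max(0.580, 0.000) = 0.580
So the right-hand bound is (C ∨ A) ∨ (A ⊙ A) = 0.580.
The residuum of the Łukasiewicz t-norm gives the supremum: min(1, 1 − 0.714 + 0.580).
1 − 0.714 + 0.580 = 0.866, so t = min(1, 0.866) = 0.866.
Check: 0.714 ⊙ 0.866 = max(0, 0.580) = 0.580 ≤ 0.580.

0.866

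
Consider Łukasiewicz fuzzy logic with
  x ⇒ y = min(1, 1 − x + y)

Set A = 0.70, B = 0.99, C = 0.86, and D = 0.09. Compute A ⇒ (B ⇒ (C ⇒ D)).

C ⇒ D = min(1, 1 − 0.86 + 0.09) = min(1, 0.23) = 0.23
B ⇒ (C ⇒ D) = min(1, 1 − 0.99 + 0.23) = min(1, 0.24) = 0.24
A ⇒ (B ⇒ (C ⇒ D)) = min(1, 1 − 0.70 + 0.24) = min(1, 0.54) = 0.54

0.54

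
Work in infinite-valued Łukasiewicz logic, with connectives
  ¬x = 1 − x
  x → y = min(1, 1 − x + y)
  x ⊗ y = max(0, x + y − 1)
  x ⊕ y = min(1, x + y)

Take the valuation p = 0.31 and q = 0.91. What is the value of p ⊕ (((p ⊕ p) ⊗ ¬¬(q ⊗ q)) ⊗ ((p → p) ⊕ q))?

0.75

p ⊕ p = min(1, 0.31 + 0.31) = min(1, 0.62) = 0.62
q ⊗ q = max(0, 0.91 + 0.91 − 1) = max(0, 0.82) = 0.82
¬(q ⊗ q) = 1 − 0.82 = 0.18
¬¬(q ⊗ q) = 1 − 0.18 = 0.82
(p ⊕ p) ⊗ ¬¬(q ⊗ q) = max(0, 0.62 + 0.82 − 1) = max(0, 0.44) = 0.44
p → p = min(1, 1 − 0.31 + 0.31) = min(1, 1.00) = 1.00
(p → p) ⊕ q = min(1, 1.00 + 0.91) = min(1, 1.91) = 1.00
((p ⊕ p) ⊗ ¬¬(q ⊗ q)) ⊗ ((p → p) ⊕ q) = max(0, 0.44 + 1.00 − 1) = max(0, 0.44) = 0.44
p ⊕ (((p ⊕ p) ⊗ ¬¬(q ⊗ q)) ⊗ ((p → p) ⊕ q)) = min(1, 0.31 + 0.44) = min(1, 0.75) = 0.75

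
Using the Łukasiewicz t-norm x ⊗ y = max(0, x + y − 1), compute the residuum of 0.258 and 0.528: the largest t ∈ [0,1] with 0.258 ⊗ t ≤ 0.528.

1.000

The residuum of the Łukasiewicz t-norm gives the supremum: min(1, 1 − 0.258 + 0.528).
1 − 0.258 + 0.528 = 1.270, so t = min(1, 1.270) = 1.000.
Check: 0.258 ⊗ 1.000 = max(0, 0.258) = 0.258 ≤ 0.528.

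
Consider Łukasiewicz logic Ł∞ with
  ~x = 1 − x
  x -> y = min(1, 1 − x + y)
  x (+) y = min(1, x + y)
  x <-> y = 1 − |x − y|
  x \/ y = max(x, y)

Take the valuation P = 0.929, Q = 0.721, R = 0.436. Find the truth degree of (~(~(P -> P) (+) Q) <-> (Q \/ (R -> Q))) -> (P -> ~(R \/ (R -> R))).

0.792

P -> P = min(1, 1 − 0.929 + 0.929) = min(1, 1.000) = 1.000
~(P -> P) = 1 − 1.000 = 0.000
~(P -> P) (+) Q = min(1, 0.000 + 0.721) = min(1, 0.721) = 0.721
~(~(P -> P) (+) Q) = 1 − 0.721 = 0.279
R -> Q = min(1, 1 − 0.436 + 0.721) = min(1, 1.285) = 1.000
Q \/ (R -> Q) = max(0.721, 1.000) = 1.000
~(~(P -> P) (+) Q) <-> (Q \/ (R -> Q)) = 1 − |0.279 − 1.000| = 1 − 0.721 = 0.279
R -> R = min(1, 1 − 0.436 + 0.436) = min(1, 1.000) = 1.000
R \/ (R -> R) = max(0.436, 1.000) = 1.000
~(R \/ (R -> R)) = 1 − 1.000 = 0.000
P -> ~(R \/ (R -> R)) = min(1, 1 − 0.929 + 0.000) = min(1, 0.071) = 0.071
(~(~(P -> P) (+) Q) <-> (Q \/ (R -> Q))) -> (P -> ~(R \/ (R -> R))) = min(1, 1 − 0.279 + 0.071) = min(1, 0.792) = 0.792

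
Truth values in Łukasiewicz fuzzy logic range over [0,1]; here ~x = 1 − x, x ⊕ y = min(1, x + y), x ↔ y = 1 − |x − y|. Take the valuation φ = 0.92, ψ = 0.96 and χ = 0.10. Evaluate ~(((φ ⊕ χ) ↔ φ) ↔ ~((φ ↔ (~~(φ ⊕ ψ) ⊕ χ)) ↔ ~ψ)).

0.04

φ ⊕ χ = min(1, 0.92 + 0.10) = min(1, 1.02) = 1.00
(φ ⊕ χ) ↔ φ = 1 − |1.00 − 0.92| = 1 − 0.08 = 0.92
φ ⊕ ψ = min(1, 0.92 + 0.96) = min(1, 1.88) = 1.00
~(φ ⊕ ψ) = 1 − 1.00 = 0.00
~~(φ ⊕ ψ) = 1 − 0.00 = 1.00
~~(φ ⊕ ψ) ⊕ χ = min(1, 1.00 + 0.10) = min(1, 1.10) = 1.00
φ ↔ (~~(φ ⊕ ψ) ⊕ χ) = 1 − |0.92 − 1.00| = 1 − 0.08 = 0.92
~ψ = 1 − 0.96 = 0.04
(φ ↔ (~~(φ ⊕ ψ) ⊕ χ)) ↔ ~ψ = 1 − |0.92 − 0.04| = 1 − 0.88 = 0.12
~((φ ↔ (~~(φ ⊕ ψ) ⊕ χ)) ↔ ~ψ) = 1 − 0.12 = 0.88
((φ ⊕ χ) ↔ φ) ↔ ~((φ ↔ (~~(φ ⊕ ψ) ⊕ χ)) ↔ ~ψ) = 1 − |0.92 − 0.88| = 1 − 0.04 = 0.96
~(((φ ⊕ χ) ↔ φ) ↔ ~((φ ↔ (~~(φ ⊕ ψ) ⊕ χ)) ↔ ~ψ)) = 1 − 0.96 = 0.04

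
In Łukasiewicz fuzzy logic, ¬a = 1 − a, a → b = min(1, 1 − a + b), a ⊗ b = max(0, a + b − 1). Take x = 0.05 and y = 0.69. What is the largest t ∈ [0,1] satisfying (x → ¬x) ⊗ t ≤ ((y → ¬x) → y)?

0.69

¬x = 1 − 0.05 = 0.95
x → ¬x = min(1, 1 − 0.05 + 0.95) = min(1, 1.90) = 1.00
So the left factor is x → ¬x = 1.00.
y → ¬x = min(1, 1 − 0.69 + 0.95) = min(1, 1.26) = 1.00
(y → ¬x) → y = min(1, 1 − 1.00 + 0.69) = min(1, 0.69) = 0.69
So the right-hand bound is (y → ¬x) → y = 0.69.
The residuum of the Łukasiewicz t-norm gives the supremum: min(1, 1 − 1.00 + 0.69).
1 − 1.00 + 0.69 = 0.69, so t = min(1, 0.69) = 0.69.
Check: 1.00 ⊗ 0.69 = max(0, 0.69) = 0.69 ≤ 0.69.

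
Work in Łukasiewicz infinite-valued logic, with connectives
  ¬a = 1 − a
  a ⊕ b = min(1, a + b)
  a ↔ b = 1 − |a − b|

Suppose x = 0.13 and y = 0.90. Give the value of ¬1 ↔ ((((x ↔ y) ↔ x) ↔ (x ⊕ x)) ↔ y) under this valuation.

¬1 = 1 − 1.00 = 0.00
x ↔ y = 1 − |0.13 − 0.90| = 1 − 0.77 = 0.23
(x ↔ y) ↔ x = 1 − |0.23 − 0.13| = 1 − 0.10 = 0.90
x ⊕ x = min(1, 0.13 + 0.13) = min(1, 0.26) = 0.26
((x ↔ y) ↔ x) ↔ (x ⊕ x) = 1 − |0.90 − 0.26| = 1 − 0.64 = 0.36
(((x ↔ y) ↔ x) ↔ (x ⊕ x)) ↔ y = 1 − |0.36 − 0.90| = 1 − 0.54 = 0.46
¬1 ↔ ((((x ↔ y) ↔ x) ↔ (x ⊕ x)) ↔ y) = 1 − |0.00 − 0.46| = 1 − 0.46 = 0.54

0.54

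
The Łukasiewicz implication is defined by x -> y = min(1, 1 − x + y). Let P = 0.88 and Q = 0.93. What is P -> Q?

P -> Q = min(1, 1 − 0.88 + 0.93) = min(1, 1.05) = 1.00
For comparison, the Gödel implication (1 if x ≤ y else y) would give 1.00.

1.00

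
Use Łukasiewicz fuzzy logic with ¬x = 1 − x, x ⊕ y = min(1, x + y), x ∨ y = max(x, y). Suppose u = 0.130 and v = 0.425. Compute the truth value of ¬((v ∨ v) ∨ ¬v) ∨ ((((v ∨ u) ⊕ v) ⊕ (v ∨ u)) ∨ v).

v ∨ v = max(0.425, 0.425) = 0.425
¬v = 1 − 0.425 = 0.575
(v ∨ v) ∨ ¬v = max(0.425, 0.575) = 0.575
¬((v ∨ v) ∨ ¬v) = 1 − 0.575 = 0.425
v ∨ u = max(0.425, 0.130) = 0.425
(v ∨ u) ⊕ v = min(1, 0.425 + 0.425) = min(1, 0.850) = 0.850
((v ∨ u) ⊕ v) ⊕ (v ∨ u) = min(1, 0.850 + 0.425) = min(1, 1.275) = 1.000
(((v ∨ u) ⊕ v) ⊕ (v ∨ u)) ∨ v = max(1.000, 0.425) = 1.000
¬((v ∨ v) ∨ ¬v) ∨ ((((v ∨ u) ⊕ v) ⊕ (v ∨ u)) ∨ v) = max(0.425, 1.000) = 1.000

1.000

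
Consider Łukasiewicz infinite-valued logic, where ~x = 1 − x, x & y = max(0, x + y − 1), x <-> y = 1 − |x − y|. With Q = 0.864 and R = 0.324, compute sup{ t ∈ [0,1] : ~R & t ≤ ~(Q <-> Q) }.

0.324

~R = 1 − 0.324 = 0.676
So the left factor is ~R = 0.676.
Q <-> Q = 1 − |0.864 − 0.864| = 1 − 0.000 = 1.000
~(Q <-> Q) = 1 − 1.000 = 0.000
So the right-hand bound is ~(Q <-> Q) = 0.000.
The residuum of the Łukasiewicz t-norm gives the supremum: min(1, 1 − 0.676 + 0.000).
1 − 0.676 + 0.000 = 0.324, so t = min(1, 0.324) = 0.324.
Check: 0.676 & 0.324 = max(0, 0.000) = 0.000 ≤ 0.000.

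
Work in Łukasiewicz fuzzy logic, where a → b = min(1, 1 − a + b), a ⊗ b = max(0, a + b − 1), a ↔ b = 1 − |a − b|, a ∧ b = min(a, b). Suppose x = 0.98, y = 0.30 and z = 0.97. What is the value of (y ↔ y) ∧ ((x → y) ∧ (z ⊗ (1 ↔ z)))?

y ↔ y = 1 − |0.30 − 0.30| = 1 − 0.00 = 1.00
x → y = min(1, 1 − 0.98 + 0.30) = min(1, 0.32) = 0.32
1 ↔ z = 1 − |1.00 − 0.97| = 1 − 0.03 = 0.97
z ⊗ (1 ↔ z) = max(0, 0.97 + 0.97 − 1) = max(0, 0.94) = 0.94
(x → y) ∧ (z ⊗ (1 ↔ z)) = min(0.32, 0.94) = 0.32
(y ↔ y) ∧ ((x → y) ∧ (z ⊗ (1 ↔ z))) = min(1.00, 0.32) = 0.32

0.32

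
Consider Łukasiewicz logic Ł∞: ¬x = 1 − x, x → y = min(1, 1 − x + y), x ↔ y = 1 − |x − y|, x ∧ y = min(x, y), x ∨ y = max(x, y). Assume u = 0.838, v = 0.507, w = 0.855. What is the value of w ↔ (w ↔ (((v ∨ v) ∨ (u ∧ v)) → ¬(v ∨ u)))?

0.945

v ∨ v = max(0.507, 0.507) = 0.507
u ∧ v = min(0.838, 0.507) = 0.507
(v ∨ v) ∨ (u ∧ v) = max(0.507, 0.507) = 0.507
v ∨ u = max(0.507, 0.838) = 0.838
¬(v ∨ u) = 1 − 0.838 = 0.162
((v ∨ v) ∨ (u ∧ v)) → ¬(v ∨ u) = min(1, 1 − 0.507 + 0.162) = min(1, 0.655) = 0.655
w ↔ (((v ∨ v) ∨ (u ∧ v)) → ¬(v ∨ u)) = 1 − |0.855 − 0.655| = 1 − 0.200 = 0.800
w ↔ (w ↔ (((v ∨ v) ∨ (u ∧ v)) → ¬(v ∨ u))) = 1 − |0.855 − 0.800| = 1 − 0.055 = 0.945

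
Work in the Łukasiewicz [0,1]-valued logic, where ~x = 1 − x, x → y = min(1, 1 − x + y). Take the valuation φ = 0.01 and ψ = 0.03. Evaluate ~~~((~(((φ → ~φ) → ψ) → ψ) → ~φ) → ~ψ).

0.03

~φ = 1 − 0.01 = 0.99
φ → ~φ = min(1, 1 − 0.01 + 0.99) = min(1, 1.98) = 1.00
(φ → ~φ) → ψ = min(1, 1 − 1.00 + 0.03) = min(1, 0.03) = 0.03
((φ → ~φ) → ψ) → ψ = min(1, 1 − 0.03 + 0.03) = min(1, 1.00) = 1.00
~(((φ → ~φ) → ψ) → ψ) = 1 − 1.00 = 0.00
~(((φ → ~φ) → ψ) → ψ) → ~φ = min(1, 1 − 0.00 + 0.99) = min(1, 1.99) = 1.00
~ψ = 1 − 0.03 = 0.97
(~(((φ → ~φ) → ψ) → ψ) → ~φ) → ~ψ = min(1, 1 − 1.00 + 0.97) = min(1, 0.97) = 0.97
~((~(((φ → ~φ) → ψ) → ψ) → ~φ) → ~ψ) = 1 − 0.97 = 0.03
~~((~(((φ → ~φ) → ψ) → ψ) → ~φ) → ~ψ) = 1 − 0.03 = 0.97
~~~((~(((φ → ~φ) → ψ) → ψ) → ~φ) → ~ψ) = 1 − 0.97 = 0.03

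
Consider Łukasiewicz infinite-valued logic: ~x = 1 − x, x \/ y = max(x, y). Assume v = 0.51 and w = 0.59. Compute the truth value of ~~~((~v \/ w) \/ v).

0.41

~v = 1 − 0.51 = 0.49
~v \/ w = max(0.49, 0.59) = 0.59
(~v \/ w) \/ v = max(0.59, 0.51) = 0.59
~((~v \/ w) \/ v) = 1 − 0.59 = 0.41
~~((~v \/ w) \/ v) = 1 − 0.41 = 0.59
~~~((~v \/ w) \/ v) = 1 − 0.59 = 0.41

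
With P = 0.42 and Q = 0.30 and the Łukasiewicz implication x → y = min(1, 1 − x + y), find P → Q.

0.88

P → Q = min(1, 1 − 0.42 + 0.30) = min(1, 0.88) = 0.88
For comparison, the Gödel implication (1 if x ≤ y else y) would give 0.30.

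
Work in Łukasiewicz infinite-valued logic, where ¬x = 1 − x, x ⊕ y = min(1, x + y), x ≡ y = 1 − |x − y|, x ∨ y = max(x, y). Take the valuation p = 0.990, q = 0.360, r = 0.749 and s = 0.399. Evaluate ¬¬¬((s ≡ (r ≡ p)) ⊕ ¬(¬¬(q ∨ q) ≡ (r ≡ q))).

0.109

r ≡ p = 1 − |0.749 − 0.990| = 1 − 0.241 = 0.759
s ≡ (r ≡ p) = 1 − |0.399 − 0.759| = 1 − 0.360 = 0.640
q ∨ q = max(0.360, 0.360) = 0.360
¬(q ∨ q) = 1 − 0.360 = 0.640
¬¬(q ∨ q) = 1 − 0.640 = 0.360
r ≡ q = 1 − |0.749 − 0.360| = 1 − 0.389 = 0.611
¬¬(q ∨ q) ≡ (r ≡ q) = 1 − |0.360 − 0.611| = 1 − 0.251 = 0.749
¬(¬¬(q ∨ q) ≡ (r ≡ q)) = 1 − 0.749 = 0.251
(s ≡ (r ≡ p)) ⊕ ¬(¬¬(q ∨ q) ≡ (r ≡ q)) = min(1, 0.640 + 0.251) = min(1, 0.891) = 0.891
¬((s ≡ (r ≡ p)) ⊕ ¬(¬¬(q ∨ q) ≡ (r ≡ q))) = 1 − 0.891 = 0.109
¬¬((s ≡ (r ≡ p)) ⊕ ¬(¬¬(q ∨ q) ≡ (r ≡ q))) = 1 − 0.109 = 0.891
¬¬¬((s ≡ (r ≡ p)) ⊕ ¬(¬¬(q ∨ q) ≡ (r ≡ q))) = 1 − 0.891 = 0.109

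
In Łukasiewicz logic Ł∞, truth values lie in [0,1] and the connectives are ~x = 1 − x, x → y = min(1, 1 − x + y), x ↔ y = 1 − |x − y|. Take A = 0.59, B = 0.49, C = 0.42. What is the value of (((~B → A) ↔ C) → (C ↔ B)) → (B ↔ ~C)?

0.91

~B = 1 − 0.49 = 0.51
~B → A = min(1, 1 − 0.51 + 0.59) = min(1, 1.08) = 1.00
(~B → A) ↔ C = 1 − |1.00 − 0.42| = 1 − 0.58 = 0.42
C ↔ B = 1 − |0.42 − 0.49| = 1 − 0.07 = 0.93
((~B → A) ↔ C) → (C ↔ B) = min(1, 1 − 0.42 + 0.93) = min(1, 1.51) = 1.00
~C = 1 − 0.42 = 0.58
B ↔ ~C = 1 − |0.49 − 0.58| = 1 − 0.09 = 0.91
(((~B → A) ↔ C) → (C ↔ B)) → (B ↔ ~C) = min(1, 1 − 1.00 + 0.91) = min(1, 0.91) = 0.91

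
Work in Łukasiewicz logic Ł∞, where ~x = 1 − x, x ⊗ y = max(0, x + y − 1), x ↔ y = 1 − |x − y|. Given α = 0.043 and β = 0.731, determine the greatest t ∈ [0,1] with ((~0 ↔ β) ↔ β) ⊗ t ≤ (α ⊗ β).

~0 = 1 − 0.000 = 1.000
~0 ↔ β = 1 − |1.000 − 0.731| = 1 − 0.269 = 0.731
(~0 ↔ β) ↔ β = 1 − |0.731 − 0.731| = 1 − 0.000 = 1.000
So the left factor is (~0 ↔ β) ↔ β = 1.000.
α ⊗ β = max(0, 0.043 + 0.731 − 1) = max(0, -0.226) = 0.000
So the right-hand bound is α ⊗ β = 0.000.
The residuum of the Łukasiewicz t-norm gives the supremum: min(1, 1 − 1.000 + 0.000).
1 − 1.000 + 0.000 = 0.000, so t = min(1, 0.000) = 0.000.
Check: 1.000 ⊗ 0.000 = max(0, 0.000) = 0.000 ≤ 0.000.

0.000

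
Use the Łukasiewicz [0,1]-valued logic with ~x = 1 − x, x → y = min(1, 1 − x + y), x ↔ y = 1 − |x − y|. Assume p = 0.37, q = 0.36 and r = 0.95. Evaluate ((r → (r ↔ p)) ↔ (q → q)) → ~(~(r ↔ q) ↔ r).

0.89

r ↔ p = 1 − |0.95 − 0.37| = 1 − 0.58 = 0.42
r → (r ↔ p) = min(1, 1 − 0.95 + 0.42) = min(1, 0.47) = 0.47
q → q = min(1, 1 − 0.36 + 0.36) = min(1, 1.00) = 1.00
(r → (r ↔ p)) ↔ (q → q) = 1 − |0.47 − 1.00| = 1 − 0.53 = 0.47
r ↔ q = 1 − |0.95 − 0.36| = 1 − 0.59 = 0.41
~(r ↔ q) = 1 − 0.41 = 0.59
~(r ↔ q) ↔ r = 1 − |0.59 − 0.95| = 1 − 0.36 = 0.64
~(~(r ↔ q) ↔ r) = 1 − 0.64 = 0.36
((r → (r ↔ p)) ↔ (q → q)) → ~(~(r ↔ q) ↔ r) = min(1, 1 − 0.47 + 0.36) = min(1, 0.89) = 0.89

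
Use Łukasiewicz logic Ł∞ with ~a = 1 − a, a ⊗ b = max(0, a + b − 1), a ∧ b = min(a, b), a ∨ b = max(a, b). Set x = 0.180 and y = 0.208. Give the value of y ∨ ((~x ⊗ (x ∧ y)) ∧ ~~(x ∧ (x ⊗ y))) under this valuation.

0.208

~x = 1 − 0.180 = 0.820
x ∧ y = min(0.180, 0.208) = 0.180
~x ⊗ (x ∧ y) = max(0, 0.820 + 0.180 − 1) = max(0, 0.000) = 0.000
x ⊗ y = max(0, 0.180 + 0.208 − 1) = max(0, -0.612) = 0.000
x ∧ (x ⊗ y) = min(0.180, 0.000) = 0.000
~(x ∧ (x ⊗ y)) = 1 − 0.000 = 1.000
~~(x ∧ (x ⊗ y)) = 1 − 1.000 = 0.000
(~x ⊗ (x ∧ y)) ∧ ~~(x ∧ (x ⊗ y)) = min(0.000, 0.000) = 0.000
y ∨ ((~x ⊗ (x ∧ y)) ∧ ~~(x ∧ (x ⊗ y))) = max(0.208, 0.000) = 0.208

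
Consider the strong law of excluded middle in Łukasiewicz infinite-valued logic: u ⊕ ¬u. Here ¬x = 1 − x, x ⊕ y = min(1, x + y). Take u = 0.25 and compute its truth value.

¬u = 1 − 0.25 = 0.75
u ⊕ ¬u = min(1, 0.25 + 0.75) = min(1, 1.00) = 1.00
(As expected: always 1 in Ł∞ since a ⊕ (1−a) = 1.)

1.00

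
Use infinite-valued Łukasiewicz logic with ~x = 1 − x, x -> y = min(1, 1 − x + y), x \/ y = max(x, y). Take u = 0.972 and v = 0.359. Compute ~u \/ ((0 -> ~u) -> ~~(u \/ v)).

0.972

~u = 1 − 0.972 = 0.028
0 -> ~u = min(1, 1 − 0.000 + 0.028) = min(1, 1.028) = 1.000
u \/ v = max(0.972, 0.359) = 0.972
~(u \/ v) = 1 − 0.972 = 0.028
~~(u \/ v) = 1 − 0.028 = 0.972
(0 -> ~u) -> ~~(u \/ v) = min(1, 1 − 1.000 + 0.972) = min(1, 0.972) = 0.972
~u \/ ((0 -> ~u) -> ~~(u \/ v)) = max(0.028, 0.972) = 0.972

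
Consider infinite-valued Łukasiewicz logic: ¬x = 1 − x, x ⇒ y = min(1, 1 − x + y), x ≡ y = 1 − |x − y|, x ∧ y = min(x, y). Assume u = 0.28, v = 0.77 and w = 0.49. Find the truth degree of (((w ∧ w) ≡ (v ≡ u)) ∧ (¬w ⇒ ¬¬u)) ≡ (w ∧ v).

0.72

w ∧ w = min(0.49, 0.49) = 0.49
v ≡ u = 1 − |0.77 − 0.28| = 1 − 0.49 = 0.51
(w ∧ w) ≡ (v ≡ u) = 1 − |0.49 − 0.51| = 1 − 0.02 = 0.98
¬w = 1 − 0.49 = 0.51
¬u = 1 − 0.28 = 0.72
¬¬u = 1 − 0.72 = 0.28
¬w ⇒ ¬¬u = min(1, 1 − 0.51 + 0.28) = min(1, 0.77) = 0.77
((w ∧ w) ≡ (v ≡ u)) ∧ (¬w ⇒ ¬¬u) = min(0.98, 0.77) = 0.77
w ∧ v = min(0.49, 0.77) = 0.49
(((w ∧ w) ≡ (v ≡ u)) ∧ (¬w ⇒ ¬¬u)) ≡ (w ∧ v) = 1 − |0.77 − 0.49| = 1 − 0.28 = 0.72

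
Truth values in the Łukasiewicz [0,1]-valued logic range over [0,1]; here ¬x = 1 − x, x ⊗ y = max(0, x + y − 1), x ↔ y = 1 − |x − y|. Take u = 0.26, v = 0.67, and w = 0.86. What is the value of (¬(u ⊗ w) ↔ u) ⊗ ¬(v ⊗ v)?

0.04

u ⊗ w = max(0, 0.26 + 0.86 − 1) = max(0, 0.12) = 0.12
¬(u ⊗ w) = 1 − 0.12 = 0.88
¬(u ⊗ w) ↔ u = 1 − |0.88 − 0.26| = 1 − 0.62 = 0.38
v ⊗ v = max(0, 0.67 + 0.67 − 1) = max(0, 0.34) = 0.34
¬(v ⊗ v) = 1 − 0.34 = 0.66
(¬(u ⊗ w) ↔ u) ⊗ ¬(v ⊗ v) = max(0, 0.38 + 0.66 − 1) = max(0, 0.04) = 0.04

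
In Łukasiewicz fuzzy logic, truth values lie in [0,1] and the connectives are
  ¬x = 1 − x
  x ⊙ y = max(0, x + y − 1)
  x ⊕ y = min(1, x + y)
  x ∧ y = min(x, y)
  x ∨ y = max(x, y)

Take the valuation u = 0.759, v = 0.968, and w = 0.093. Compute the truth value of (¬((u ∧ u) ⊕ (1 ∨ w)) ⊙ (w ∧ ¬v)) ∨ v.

u ∧ u = min(0.759, 0.759) = 0.759
1 ∨ w = max(1.000, 0.093) = 1.000
(u ∧ u) ⊕ (1 ∨ w) = min(1, 0.759 + 1.000) = min(1, 1.759) = 1.000
¬((u ∧ u) ⊕ (1 ∨ w)) = 1 − 1.000 = 0.000
¬v = 1 − 0.968 = 0.032
w ∧ ¬v = min(0.093, 0.032) = 0.032
¬((u ∧ u) ⊕ (1 ∨ w)) ⊙ (w ∧ ¬v) = max(0, 0.000 + 0.032 − 1) = max(0, -0.968) = 0.000
(¬((u ∧ u) ⊕ (1 ∨ w)) ⊙ (w ∧ ¬v)) ∨ v = max(0.000, 0.968) = 0.968

0.968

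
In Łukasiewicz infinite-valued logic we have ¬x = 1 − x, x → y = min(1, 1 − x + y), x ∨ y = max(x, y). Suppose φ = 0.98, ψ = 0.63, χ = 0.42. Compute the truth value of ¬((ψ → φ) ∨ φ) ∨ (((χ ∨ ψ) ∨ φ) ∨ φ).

ψ → φ = min(1, 1 − 0.63 + 0.98) = min(1, 1.35) = 1.00
(ψ → φ) ∨ φ = max(1.00, 0.98) = 1.00
¬((ψ → φ) ∨ φ) = 1 − 1.00 = 0.00
χ ∨ ψ = max(0.42, 0.63) = 0.63
(χ ∨ ψ) ∨ φ = max(0.63, 0.98) = 0.98
((χ ∨ ψ) ∨ φ) ∨ φ = max(0.98, 0.98) = 0.98
¬((ψ → φ) ∨ φ) ∨ (((χ ∨ ψ) ∨ φ) ∨ φ) = max(0.00, 0.98) = 0.98

0.98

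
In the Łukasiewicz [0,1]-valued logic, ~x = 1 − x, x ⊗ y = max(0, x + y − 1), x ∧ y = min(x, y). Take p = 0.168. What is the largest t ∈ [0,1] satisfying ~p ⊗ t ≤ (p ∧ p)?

0.336

~p = 1 − 0.168 = 0.832
So the left factor is ~p = 0.832.
p ∧ p = min(0.168, 0.168) = 0.168
So the right-hand bound is p ∧ p = 0.168.
The residuum of the Łukasiewicz t-norm gives the supremum: min(1, 1 − 0.832 + 0.168).
1 − 0.832 + 0.168 = 0.336, so t = min(1, 0.336) = 0.336.
Check: 0.832 ⊗ 0.336 = max(0, 0.168) = 0.168 ≤ 0.168.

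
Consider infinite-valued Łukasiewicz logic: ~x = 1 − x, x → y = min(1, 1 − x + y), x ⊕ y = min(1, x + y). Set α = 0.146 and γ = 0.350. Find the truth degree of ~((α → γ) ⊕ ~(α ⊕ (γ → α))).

α → γ = min(1, 1 − 0.146 + 0.350) = min(1, 1.204) = 1.000
γ → α = min(1, 1 − 0.350 + 0.146) = min(1, 0.796) = 0.796
α ⊕ (γ → α) = min(1, 0.146 + 0.796) = min(1, 0.942) = 0.942
~(α ⊕ (γ → α)) = 1 − 0.942 = 0.058
(α → γ) ⊕ ~(α ⊕ (γ → α)) = min(1, 1.000 + 0.058) = min(1, 1.058) = 1.000
~((α → γ) ⊕ ~(α ⊕ (γ → α))) = 1 − 1.000 = 0.000

0.000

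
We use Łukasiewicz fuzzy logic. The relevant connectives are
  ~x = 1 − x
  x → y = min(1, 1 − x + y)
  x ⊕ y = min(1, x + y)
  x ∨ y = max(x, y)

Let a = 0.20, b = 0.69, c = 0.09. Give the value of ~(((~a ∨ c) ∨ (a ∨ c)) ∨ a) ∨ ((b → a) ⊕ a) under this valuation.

0.71

~a = 1 − 0.20 = 0.80
~a ∨ c = max(0.80, 0.09) = 0.80
a ∨ c = max(0.20, 0.09) = 0.20
(~a ∨ c) ∨ (a ∨ c) = max(0.80, 0.20) = 0.80
((~a ∨ c) ∨ (a ∨ c)) ∨ a = max(0.80, 0.20) = 0.80
~(((~a ∨ c) ∨ (a ∨ c)) ∨ a) = 1 − 0.80 = 0.20
b → a = min(1, 1 − 0.69 + 0.20) = min(1, 0.51) = 0.51
(b → a) ⊕ a = min(1, 0.51 + 0.20) = min(1, 0.71) = 0.71
~(((~a ∨ c) ∨ (a ∨ c)) ∨ a) ∨ ((b → a) ⊕ a) = max(0.20, 0.71) = 0.71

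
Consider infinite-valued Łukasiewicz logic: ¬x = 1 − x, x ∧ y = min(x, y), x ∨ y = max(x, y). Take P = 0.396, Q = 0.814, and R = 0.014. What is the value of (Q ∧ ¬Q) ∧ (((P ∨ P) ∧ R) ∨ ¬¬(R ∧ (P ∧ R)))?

0.014

¬Q = 1 − 0.814 = 0.186
Q ∧ ¬Q = min(0.814, 0.186) = 0.186
P ∨ P = max(0.396, 0.396) = 0.396
(P ∨ P) ∧ R = min(0.396, 0.014) = 0.014
P ∧ R = min(0.396, 0.014) = 0.014
R ∧ (P ∧ R) = min(0.014, 0.014) = 0.014
¬(R ∧ (P ∧ R)) = 1 − 0.014 = 0.986
¬¬(R ∧ (P ∧ R)) = 1 − 0.986 = 0.014
((P ∨ P) ∧ R) ∨ ¬¬(R ∧ (P ∧ R)) = max(0.014, 0.014) = 0.014
(Q ∧ ¬Q) ∧ (((P ∨ P) ∧ R) ∨ ¬¬(R ∧ (P ∧ R))) = min(0.186, 0.014) = 0.014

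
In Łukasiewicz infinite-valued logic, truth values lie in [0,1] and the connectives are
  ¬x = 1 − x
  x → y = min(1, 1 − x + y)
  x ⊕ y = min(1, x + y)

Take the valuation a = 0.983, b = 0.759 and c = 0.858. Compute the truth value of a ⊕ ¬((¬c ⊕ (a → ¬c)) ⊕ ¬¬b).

¬c = 1 − 0.858 = 0.142
a → ¬c = min(1, 1 − 0.983 + 0.142) = min(1, 0.159) = 0.159
¬c ⊕ (a → ¬c) = min(1, 0.142 + 0.159) = min(1, 0.301) = 0.301
¬b = 1 − 0.759 = 0.241
¬¬b = 1 − 0.241 = 0.759
(¬c ⊕ (a → ¬c)) ⊕ ¬¬b = min(1, 0.301 + 0.759) = min(1, 1.060) = 1.000
¬((¬c ⊕ (a → ¬c)) ⊕ ¬¬b) = 1 − 1.000 = 0.000
a ⊕ ¬((¬c ⊕ (a → ¬c)) ⊕ ¬¬b) = min(1, 0.983 + 0.000) = min(1, 0.983) = 0.983

0.983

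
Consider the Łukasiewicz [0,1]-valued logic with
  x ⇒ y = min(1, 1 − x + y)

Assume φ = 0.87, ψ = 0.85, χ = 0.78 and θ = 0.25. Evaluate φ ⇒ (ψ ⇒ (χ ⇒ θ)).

χ ⇒ θ = min(1, 1 − 0.78 + 0.25) = min(1, 0.47) = 0.47
ψ ⇒ (χ ⇒ θ) = min(1, 1 − 0.85 + 0.47) = min(1, 0.62) = 0.62
φ ⇒ (ψ ⇒ (χ ⇒ θ)) = min(1, 1 − 0.87 + 0.62) = min(1, 0.75) = 0.75

0.75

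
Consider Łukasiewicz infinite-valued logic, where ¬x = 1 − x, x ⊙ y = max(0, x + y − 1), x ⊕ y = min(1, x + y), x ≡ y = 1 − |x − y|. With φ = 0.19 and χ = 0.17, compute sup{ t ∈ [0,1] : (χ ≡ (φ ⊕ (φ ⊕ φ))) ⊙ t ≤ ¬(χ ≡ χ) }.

0.40

φ ⊕ φ = min(1, 0.19 + 0.19) = min(1, 0.38) = 0.38
φ ⊕ (φ ⊕ φ) = min(1, 0.19 + 0.38) = min(1, 0.57) = 0.57
χ ≡ (φ ⊕ (φ ⊕ φ)) = 1 − |0.17 − 0.57| = 1 − 0.40 = 0.60
So the left factor is χ ≡ (φ ⊕ (φ ⊕ φ)) = 0.60.
χ ≡ χ = 1 − |0.17 − 0.17| = 1 − 0.00 = 1.00
¬(χ ≡ χ) = 1 − 1.00 = 0.00
So the right-hand bound is ¬(χ ≡ χ) = 0.00.
The residuum of the Łukasiewicz t-norm gives the supremum: min(1, 1 − 0.60 + 0.00).
1 − 0.60 + 0.00 = 0.40, so t = min(1, 0.40) = 0.40.
Check: 0.60 ⊙ 0.40 = max(0, 0.00) = 0.00 ≤ 0.00.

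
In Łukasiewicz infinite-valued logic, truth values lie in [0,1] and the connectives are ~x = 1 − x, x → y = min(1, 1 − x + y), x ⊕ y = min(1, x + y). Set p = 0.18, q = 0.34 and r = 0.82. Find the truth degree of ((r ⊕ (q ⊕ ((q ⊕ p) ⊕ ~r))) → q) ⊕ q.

0.68

q ⊕ p = min(1, 0.34 + 0.18) = min(1, 0.52) = 0.52
~r = 1 − 0.82 = 0.18
(q ⊕ p) ⊕ ~r = min(1, 0.52 + 0.18) = min(1, 0.70) = 0.70
q ⊕ ((q ⊕ p) ⊕ ~r) = min(1, 0.34 + 0.70) = min(1, 1.04) = 1.00
r ⊕ (q ⊕ ((q ⊕ p) ⊕ ~r)) = min(1, 0.82 + 1.00) = min(1, 1.82) = 1.00
(r ⊕ (q ⊕ ((q ⊕ p) ⊕ ~r))) → q = min(1, 1 − 1.00 + 0.34) = min(1, 0.34) = 0.34
((r ⊕ (q ⊕ ((q ⊕ p) ⊕ ~r))) → q) ⊕ q = min(1, 0.34 + 0.34) = min(1, 0.68) = 0.68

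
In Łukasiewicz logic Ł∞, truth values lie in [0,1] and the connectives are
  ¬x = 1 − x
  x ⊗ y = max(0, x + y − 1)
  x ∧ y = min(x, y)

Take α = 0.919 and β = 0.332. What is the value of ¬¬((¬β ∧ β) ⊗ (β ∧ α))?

0.000

¬β = 1 − 0.332 = 0.668
¬β ∧ β = min(0.668, 0.332) = 0.332
β ∧ α = min(0.332, 0.919) = 0.332
(¬β ∧ β) ⊗ (β ∧ α) = max(0, 0.332 + 0.332 − 1) = max(0, -0.336) = 0.000
¬((¬β ∧ β) ⊗ (β ∧ α)) = 1 − 0.000 = 1.000
¬¬((¬β ∧ β) ⊗ (β ∧ α)) = 1 − 1.000 = 0.000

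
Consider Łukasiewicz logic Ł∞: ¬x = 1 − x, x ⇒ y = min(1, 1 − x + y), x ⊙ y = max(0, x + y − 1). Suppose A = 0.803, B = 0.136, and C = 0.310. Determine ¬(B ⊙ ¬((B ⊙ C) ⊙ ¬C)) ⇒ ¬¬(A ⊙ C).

B ⊙ C = max(0, 0.136 + 0.310 − 1) = max(0, -0.554) = 0.000
¬C = 1 − 0.310 = 0.690
(B ⊙ C) ⊙ ¬C = max(0, 0.000 + 0.690 − 1) = max(0, -0.310) = 0.000
¬((B ⊙ C) ⊙ ¬C) = 1 − 0.000 = 1.000
B ⊙ ¬((B ⊙ C) ⊙ ¬C) = max(0, 0.136 + 1.000 − 1) = max(0, 0.136) = 0.136
¬(B ⊙ ¬((B ⊙ C) ⊙ ¬C)) = 1 − 0.136 = 0.864
A ⊙ C = max(0, 0.803 + 0.310 − 1) = max(0, 0.113) = 0.113
¬(A ⊙ C) = 1 − 0.113 = 0.887
¬¬(A ⊙ C) = 1 − 0.887 = 0.113
¬(B ⊙ ¬((B ⊙ C) ⊙ ¬C)) ⇒ ¬¬(A ⊙ C) = min(1, 1 − 0.864 + 0.113) = min(1, 0.249) = 0.249

0.249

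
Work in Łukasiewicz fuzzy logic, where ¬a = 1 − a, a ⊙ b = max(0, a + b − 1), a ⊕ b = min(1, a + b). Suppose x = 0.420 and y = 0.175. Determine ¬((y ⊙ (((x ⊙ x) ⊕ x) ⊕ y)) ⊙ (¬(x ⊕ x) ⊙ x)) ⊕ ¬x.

1.000

x ⊙ x = max(0, 0.420 + 0.420 − 1) = max(0, -0.160) = 0.000
(x ⊙ x) ⊕ x = min(1, 0.000 + 0.420) = min(1, 0.420) = 0.420
((x ⊙ x) ⊕ x) ⊕ y = min(1, 0.420 + 0.175) = min(1, 0.595) = 0.595
y ⊙ (((x ⊙ x) ⊕ x) ⊕ y) = max(0, 0.175 + 0.595 − 1) = max(0, -0.230) = 0.000
x ⊕ x = min(1, 0.420 + 0.420) = min(1, 0.840) = 0.840
¬(x ⊕ x) = 1 − 0.840 = 0.160
¬(x ⊕ x) ⊙ x = max(0, 0.160 + 0.420 − 1) = max(0, -0.420) = 0.000
(y ⊙ (((x ⊙ x) ⊕ x) ⊕ y)) ⊙ (¬(x ⊕ x) ⊙ x) = max(0, 0.000 + 0.000 − 1) = max(0, -1.000) = 0.000
¬((y ⊙ (((x ⊙ x) ⊕ x) ⊕ y)) ⊙ (¬(x ⊕ x) ⊙ x)) = 1 − 0.000 = 1.000
¬x = 1 − 0.420 = 0.580
¬((y ⊙ (((x ⊙ x) ⊕ x) ⊕ y)) ⊙ (¬(x ⊕ x) ⊙ x)) ⊕ ¬x = min(1, 1.000 + 0.580) = min(1, 1.580) = 1.000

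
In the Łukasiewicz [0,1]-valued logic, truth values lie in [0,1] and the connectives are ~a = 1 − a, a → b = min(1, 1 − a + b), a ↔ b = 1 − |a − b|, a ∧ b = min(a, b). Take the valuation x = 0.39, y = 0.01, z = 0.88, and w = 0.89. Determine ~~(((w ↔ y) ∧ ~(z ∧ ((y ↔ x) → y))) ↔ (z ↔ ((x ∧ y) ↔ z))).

0.87

w ↔ y = 1 − |0.89 − 0.01| = 1 − 0.88 = 0.12
y ↔ x = 1 − |0.01 − 0.39| = 1 − 0.38 = 0.62
(y ↔ x) → y = min(1, 1 − 0.62 + 0.01) = min(1, 0.39) = 0.39
z ∧ ((y ↔ x) → y) = min(0.88, 0.39) = 0.39
~(z ∧ ((y ↔ x) → y)) = 1 − 0.39 = 0.61
(w ↔ y) ∧ ~(z ∧ ((y ↔ x) → y)) = min(0.12, 0.61) = 0.12
x ∧ y = min(0.39, 0.01) = 0.01
(x ∧ y) ↔ z = 1 − |0.01 − 0.88| = 1 − 0.87 = 0.13
z ↔ ((x ∧ y) ↔ z) = 1 − |0.88 − 0.13| = 1 − 0.75 = 0.25
((w ↔ y) ∧ ~(z ∧ ((y ↔ x) → y))) ↔ (z ↔ ((x ∧ y) ↔ z)) = 1 − |0.12 − 0.25| = 1 − 0.13 = 0.87
~(((w ↔ y) ∧ ~(z ∧ ((y ↔ x) → y))) ↔ (z ↔ ((x ∧ y) ↔ z))) = 1 − 0.87 = 0.13
~~(((w ↔ y) ∧ ~(z ∧ ((y ↔ x) → y))) ↔ (z ↔ ((x ∧ y) ↔ z))) = 1 − 0.13 = 0.87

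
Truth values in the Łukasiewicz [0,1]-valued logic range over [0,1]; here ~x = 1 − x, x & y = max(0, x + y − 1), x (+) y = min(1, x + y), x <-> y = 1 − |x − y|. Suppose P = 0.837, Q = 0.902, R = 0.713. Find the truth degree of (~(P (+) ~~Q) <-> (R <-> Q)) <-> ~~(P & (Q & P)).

~Q = 1 − 0.902 = 0.098
~~Q = 1 − 0.098 = 0.902
P (+) ~~Q = min(1, 0.837 + 0.902) = min(1, 1.739) = 1.000
~(P (+) ~~Q) = 1 − 1.000 = 0.000
R <-> Q = 1 − |0.713 − 0.902| = 1 − 0.189 = 0.811
~(P (+) ~~Q) <-> (R <-> Q) = 1 − |0.000 − 0.811| = 1 − 0.811 = 0.189
Q & P = max(0, 0.902 + 0.837 − 1) = max(0, 0.739) = 0.739
P & (Q & P) = max(0, 0.837 + 0.739 − 1) = max(0, 0.576) = 0.576
~(P & (Q & P)) = 1 − 0.576 = 0.424
~~(P & (Q & P)) = 1 − 0.424 = 0.576
(~(P (+) ~~Q) <-> (R <-> Q)) <-> ~~(P & (Q & P)) = 1 − |0.189 − 0.576| = 1 − 0.387 = 0.613

0.613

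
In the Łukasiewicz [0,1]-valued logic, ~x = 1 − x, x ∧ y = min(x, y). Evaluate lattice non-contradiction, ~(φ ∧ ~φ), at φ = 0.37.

~φ = 1 − 0.37 = 0.63
φ ∧ ~φ = min(0.37, 0.63) = 0.37
~(φ ∧ ~φ) = 1 − 0.37 = 0.63
(The value 0.63 < 1 shows this instance is not satisfied; not a Ł∞-tautology — its value is 1 − min(a, 1−a).)

0.63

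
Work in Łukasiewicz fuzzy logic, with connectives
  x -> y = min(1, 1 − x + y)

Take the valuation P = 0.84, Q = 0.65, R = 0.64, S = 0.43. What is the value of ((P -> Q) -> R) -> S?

0.60

P -> Q = min(1, 1 − 0.84 + 0.65) = min(1, 0.81) = 0.81
(P -> Q) -> R = min(1, 1 − 0.81 + 0.64) = min(1, 0.83) = 0.83
((P -> Q) -> R) -> S = min(1, 1 − 0.83 + 0.43) = min(1, 0.60) = 0.60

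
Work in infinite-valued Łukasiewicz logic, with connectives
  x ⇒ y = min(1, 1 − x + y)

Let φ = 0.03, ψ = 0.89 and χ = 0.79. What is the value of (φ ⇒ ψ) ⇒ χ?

0.79

φ ⇒ ψ = min(1, 1 − 0.03 + 0.89) = min(1, 1.86) = 1.00
(φ ⇒ ψ) ⇒ χ = min(1, 1 − 1.00 + 0.79) = min(1, 0.79) = 0.79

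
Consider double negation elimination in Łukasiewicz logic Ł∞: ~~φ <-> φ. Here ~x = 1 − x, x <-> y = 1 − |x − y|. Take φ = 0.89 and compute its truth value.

1.00

~φ = 1 − 0.89 = 0.11
~~φ = 1 − 0.11 = 0.89
~~φ <-> φ = 1 − |0.89 − 0.89| = 1 − 0.00 = 1.00
(As expected: always 1 in Ł∞ since negation is involutive.)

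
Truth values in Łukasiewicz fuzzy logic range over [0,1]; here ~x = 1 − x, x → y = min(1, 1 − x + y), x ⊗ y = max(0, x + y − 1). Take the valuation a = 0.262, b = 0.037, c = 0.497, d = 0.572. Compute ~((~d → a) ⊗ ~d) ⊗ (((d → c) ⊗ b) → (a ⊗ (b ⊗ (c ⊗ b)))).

~d = 1 − 0.572 = 0.428
~d → a = min(1, 1 − 0.428 + 0.262) = min(1, 0.834) = 0.834
(~d → a) ⊗ ~d = max(0, 0.834 + 0.428 − 1) = max(0, 0.262) = 0.262
~((~d → a) ⊗ ~d) = 1 − 0.262 = 0.738
d → c = min(1, 1 − 0.572 + 0.497) = min(1, 0.925) = 0.925
(d → c) ⊗ b = max(0, 0.925 + 0.037 − 1) = max(0, -0.038) = 0.000
c ⊗ b = max(0, 0.497 + 0.037 − 1) = max(0, -0.466) = 0.000
b ⊗ (c ⊗ b) = max(0, 0.037 + 0.000 − 1) = max(0, -0.963) = 0.000
a ⊗ (b ⊗ (c ⊗ b)) = max(0, 0.262 + 0.000 − 1) = max(0, -0.738) = 0.000
((d → c) ⊗ b) → (a ⊗ (b ⊗ (c ⊗ b))) = min(1, 1 − 0.000 + 0.000) = min(1, 1.000) = 1.000
~((~d → a) ⊗ ~d) ⊗ (((d → c) ⊗ b) → (a ⊗ (b ⊗ (c ⊗ b)))) = max(0, 0.738 + 1.000 − 1) = max(0, 0.738) = 0.738

0.738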